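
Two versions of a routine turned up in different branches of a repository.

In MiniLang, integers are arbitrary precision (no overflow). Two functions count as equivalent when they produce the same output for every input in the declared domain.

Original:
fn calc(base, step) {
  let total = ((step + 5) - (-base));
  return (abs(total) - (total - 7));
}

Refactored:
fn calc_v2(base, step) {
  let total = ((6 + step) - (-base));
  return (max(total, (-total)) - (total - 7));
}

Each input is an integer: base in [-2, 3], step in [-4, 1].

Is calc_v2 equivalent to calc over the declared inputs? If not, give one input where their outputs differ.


Run the pair on base=-2, step=-4.
calc: total = -1; return 9
calc_v2: total = 0; return 7
9 and 7 differ, so these are not the same function on this domain.
verdict: not equivalent; witness: base=-2, step=-4


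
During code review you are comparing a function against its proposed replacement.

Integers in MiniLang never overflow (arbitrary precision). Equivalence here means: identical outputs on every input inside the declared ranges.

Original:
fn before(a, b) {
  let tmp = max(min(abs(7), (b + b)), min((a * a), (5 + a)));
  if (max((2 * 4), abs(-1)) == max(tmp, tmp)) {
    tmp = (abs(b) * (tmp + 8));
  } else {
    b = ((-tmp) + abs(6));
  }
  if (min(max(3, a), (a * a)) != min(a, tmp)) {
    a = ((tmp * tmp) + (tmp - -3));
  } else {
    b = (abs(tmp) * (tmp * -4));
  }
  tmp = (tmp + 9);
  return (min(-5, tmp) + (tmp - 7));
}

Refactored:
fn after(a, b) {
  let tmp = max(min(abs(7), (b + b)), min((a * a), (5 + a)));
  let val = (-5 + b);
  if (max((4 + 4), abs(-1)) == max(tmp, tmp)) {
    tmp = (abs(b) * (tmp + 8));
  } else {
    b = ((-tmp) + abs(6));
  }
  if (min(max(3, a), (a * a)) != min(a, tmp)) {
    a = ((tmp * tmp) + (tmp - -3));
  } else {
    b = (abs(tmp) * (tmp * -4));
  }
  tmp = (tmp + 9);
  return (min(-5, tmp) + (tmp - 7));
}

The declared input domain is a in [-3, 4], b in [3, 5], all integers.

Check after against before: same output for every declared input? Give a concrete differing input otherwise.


Although arithmetic usage differs, plus statement counts differ, plus local variable names differ, plus constant usage differs, 24/24 inputs agree.
verdict: equivalent


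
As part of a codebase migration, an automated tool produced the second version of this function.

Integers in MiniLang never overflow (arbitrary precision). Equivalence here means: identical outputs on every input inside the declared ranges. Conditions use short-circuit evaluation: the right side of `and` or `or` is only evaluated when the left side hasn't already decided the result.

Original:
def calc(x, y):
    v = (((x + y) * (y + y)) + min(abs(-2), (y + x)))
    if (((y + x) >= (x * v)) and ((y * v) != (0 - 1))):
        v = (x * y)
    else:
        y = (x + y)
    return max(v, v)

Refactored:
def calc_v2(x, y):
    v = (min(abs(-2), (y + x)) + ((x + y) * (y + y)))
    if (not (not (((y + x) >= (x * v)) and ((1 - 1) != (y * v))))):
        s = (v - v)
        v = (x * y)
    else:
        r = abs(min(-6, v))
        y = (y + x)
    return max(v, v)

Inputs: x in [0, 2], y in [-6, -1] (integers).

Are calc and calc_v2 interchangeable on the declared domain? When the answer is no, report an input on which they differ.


The rewrite breaks on x=1, y=-1, where the results are -1 and 0.
calc: v becomes 0; next (((y + x) >= (x * v)) and ((y * v) != (0 - 1))) evaluates to true; next v becomes -1; next final value -1
calc_v2: v becomes 0; next (not (not (((y + x) >= (x * v)) and ((1 - 1) != (y * v))))) evaluates to false; next r becomes 6; next y becomes 0; next final value 0
verdict: not equivalent; witness: x=1, y=-1


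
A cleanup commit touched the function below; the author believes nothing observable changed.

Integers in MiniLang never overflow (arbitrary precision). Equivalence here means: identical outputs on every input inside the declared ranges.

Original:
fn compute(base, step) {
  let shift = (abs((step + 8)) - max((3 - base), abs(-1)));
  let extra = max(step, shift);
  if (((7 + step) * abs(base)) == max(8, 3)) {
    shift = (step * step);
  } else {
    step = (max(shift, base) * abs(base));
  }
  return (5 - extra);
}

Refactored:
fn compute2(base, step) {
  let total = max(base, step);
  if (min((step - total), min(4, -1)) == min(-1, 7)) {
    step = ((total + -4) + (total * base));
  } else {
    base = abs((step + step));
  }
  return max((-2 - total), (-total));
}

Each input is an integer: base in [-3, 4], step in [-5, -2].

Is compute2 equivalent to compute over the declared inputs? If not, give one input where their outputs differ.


The rewrite breaks on base=-3, step=-5, where the results are 8 and 3.
compute: shift=-3, then extra=-3, then (((7 + step) * abs(base)) == max(8, 3)) is false, then step=-9, then returns 8
compute2: total=-3, then (min((step - total), min(4, -1)) == min(-1, 7)) is false, then base=10, then returns 3
verdict: not equivalent; witness: base=-3, step=-5


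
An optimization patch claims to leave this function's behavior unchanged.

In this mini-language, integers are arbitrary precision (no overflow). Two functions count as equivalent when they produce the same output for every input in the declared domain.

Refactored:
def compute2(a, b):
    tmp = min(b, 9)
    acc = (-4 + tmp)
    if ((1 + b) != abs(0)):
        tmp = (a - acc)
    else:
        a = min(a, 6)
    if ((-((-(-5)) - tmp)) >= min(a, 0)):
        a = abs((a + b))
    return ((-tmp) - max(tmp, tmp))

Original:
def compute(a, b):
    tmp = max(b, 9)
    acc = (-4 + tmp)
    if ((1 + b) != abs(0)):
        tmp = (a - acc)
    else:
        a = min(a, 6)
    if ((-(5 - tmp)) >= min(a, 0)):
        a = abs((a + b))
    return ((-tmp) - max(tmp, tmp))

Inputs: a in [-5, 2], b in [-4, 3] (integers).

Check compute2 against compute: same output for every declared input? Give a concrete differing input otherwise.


The rewrite breaks on a=-5, b=-4, where the results are 20 and -6.
compute: tmp := 9 | acc := 5 | ((1 + b) != abs(0)): true | tmp := -10 | ((-(5 - tmp)) >= min(a, 0)): false | result 20
compute2: tmp := -4 | acc := -8 | ((1 + b) != abs(0)): true | tmp := 3 | ((-((-(-5)) - tmp)) >= min(a, 0)): true | a := 9 | result -6
verdict: not equivalent; witness: a=-5, b=-4


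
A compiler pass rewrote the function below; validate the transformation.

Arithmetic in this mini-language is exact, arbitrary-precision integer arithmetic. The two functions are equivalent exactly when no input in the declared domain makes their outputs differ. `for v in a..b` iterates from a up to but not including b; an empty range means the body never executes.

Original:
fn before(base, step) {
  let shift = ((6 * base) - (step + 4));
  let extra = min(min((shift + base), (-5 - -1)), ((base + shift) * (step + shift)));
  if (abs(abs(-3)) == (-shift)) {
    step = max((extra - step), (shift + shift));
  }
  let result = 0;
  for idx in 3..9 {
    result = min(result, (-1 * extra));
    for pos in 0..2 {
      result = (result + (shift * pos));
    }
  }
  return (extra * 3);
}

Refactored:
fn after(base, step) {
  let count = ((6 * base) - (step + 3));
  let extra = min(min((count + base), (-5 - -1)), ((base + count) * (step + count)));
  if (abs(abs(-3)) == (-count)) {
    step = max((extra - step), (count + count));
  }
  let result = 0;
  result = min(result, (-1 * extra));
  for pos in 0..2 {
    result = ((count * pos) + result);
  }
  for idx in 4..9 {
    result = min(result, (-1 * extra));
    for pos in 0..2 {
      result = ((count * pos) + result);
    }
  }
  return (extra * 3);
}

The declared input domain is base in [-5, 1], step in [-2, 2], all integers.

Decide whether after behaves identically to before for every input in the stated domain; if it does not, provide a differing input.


Not equivalent: base=-5, step=-2 separates them (-111 vs -108).
before: shift := -32 | extra := -37 | (abs(abs(-3)) == (-shift)): false | result := 0 | iter idx=3: | result := 0 | iter pos=0: | result := 0 | iter pos=1: | result := -32 | iter idx=4: | result := -32 | iter pos=0: | result := -32 | iter pos=1: | result := -64 | iter idx=5: | result := -64 | iter pos=0: | result := -64 | iter pos=1: | result := -96 | iter idx=6: | result := -96 | iter pos=0: | result := -96 | iter pos=1: | result := -128 | iter idx=7: | result := -128 | iter pos=0: | result := -128 | iter pos=1: | result := -160 | iter idx=8: | result := -160 | iter pos=0: | result := -160 | iter pos=1: | result := -192 | result -111
after: count := -31 | extra := -36 | (abs(abs(-3)) == (-count)): false | result := 0 | result := 0 | iter pos=0: | result := 0 | iter pos=1: | result := -31 | iter idx=4: | result := -31 | iter pos=0: | result := -31 | iter pos=1: | result := -62 | iter idx=5: | result := -62 | iter pos=0: | result := -62 | iter pos=1: | result := -93 | iter idx=6: | result := -93 | iter pos=0: | result := -93 | iter pos=1: | result := -124 | iter idx=7: | result := -124 | iter pos=0: | result := -124 | iter pos=1: | result := -155 | iter idx=8: | result := -155 | iter pos=0: | result := -155 | iter pos=1: | result := -186 | result -108
verdict: not equivalent; witness: base=-5, step=-2


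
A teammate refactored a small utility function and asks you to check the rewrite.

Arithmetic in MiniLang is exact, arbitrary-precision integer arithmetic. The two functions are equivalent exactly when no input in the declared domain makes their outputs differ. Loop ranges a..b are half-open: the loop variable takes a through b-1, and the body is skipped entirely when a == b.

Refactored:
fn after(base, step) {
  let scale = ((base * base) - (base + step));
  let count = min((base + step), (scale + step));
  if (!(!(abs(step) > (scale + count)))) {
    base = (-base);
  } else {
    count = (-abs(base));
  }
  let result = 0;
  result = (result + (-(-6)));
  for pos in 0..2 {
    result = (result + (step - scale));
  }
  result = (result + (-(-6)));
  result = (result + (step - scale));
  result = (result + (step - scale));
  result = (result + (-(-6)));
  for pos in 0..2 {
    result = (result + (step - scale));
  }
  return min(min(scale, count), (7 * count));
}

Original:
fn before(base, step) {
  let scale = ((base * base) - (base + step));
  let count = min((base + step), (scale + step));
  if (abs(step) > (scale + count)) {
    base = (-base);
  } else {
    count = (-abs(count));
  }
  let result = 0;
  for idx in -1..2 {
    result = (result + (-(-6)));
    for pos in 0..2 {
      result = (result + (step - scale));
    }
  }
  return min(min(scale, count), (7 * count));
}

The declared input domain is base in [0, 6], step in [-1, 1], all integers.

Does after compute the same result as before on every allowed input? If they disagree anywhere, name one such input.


Evaluate both at base=1, step=-1.
before: scale = 1; count = 0; (abs(step) > (scale + count)) -> false; count = 0; result = 0; [idx=-1]; result = 6; [pos=0]; result = 4; [pos=1]; result = 2; [idx=0]; result = 8; [pos=0]; result = 6; [pos=1]; result = 4; [idx=1]; result = 10; [pos=0]; result = 8; [pos=1]; result = 6; return 0
after: scale = 1; count = 0; (!(!(abs(step) > (scale + count)))) -> false; count = -1; result = 0; result = 6; [pos=0]; result = 4; [pos=1]; result = 2; result = 8; result = 6; result = 4; result = 10; [pos=0]; result = 8; [pos=1]; result = 6; return -7
0 vs -7 — the two versions disagree here.
verdict: not equivalent; witness: base=1, step=-1


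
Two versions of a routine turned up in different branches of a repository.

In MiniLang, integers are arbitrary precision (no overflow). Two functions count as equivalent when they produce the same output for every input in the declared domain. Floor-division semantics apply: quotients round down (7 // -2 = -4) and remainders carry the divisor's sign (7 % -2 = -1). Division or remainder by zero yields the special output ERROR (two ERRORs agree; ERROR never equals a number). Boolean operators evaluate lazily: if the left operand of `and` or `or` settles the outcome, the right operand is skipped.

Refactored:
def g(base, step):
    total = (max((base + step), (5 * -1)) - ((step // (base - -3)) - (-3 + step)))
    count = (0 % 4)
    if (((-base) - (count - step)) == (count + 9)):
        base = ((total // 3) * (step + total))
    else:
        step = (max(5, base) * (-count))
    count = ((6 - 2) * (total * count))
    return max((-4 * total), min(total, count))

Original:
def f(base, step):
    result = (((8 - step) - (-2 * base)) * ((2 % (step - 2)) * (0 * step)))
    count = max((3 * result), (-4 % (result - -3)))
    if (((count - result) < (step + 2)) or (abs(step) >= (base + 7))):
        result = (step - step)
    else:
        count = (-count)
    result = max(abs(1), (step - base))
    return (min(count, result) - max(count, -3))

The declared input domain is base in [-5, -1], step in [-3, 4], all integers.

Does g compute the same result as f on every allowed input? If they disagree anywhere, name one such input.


On input base=-5, step=-3, f returns 0 while g returns 48.
verdict: not equivalent; witness: base=-5, step=-3


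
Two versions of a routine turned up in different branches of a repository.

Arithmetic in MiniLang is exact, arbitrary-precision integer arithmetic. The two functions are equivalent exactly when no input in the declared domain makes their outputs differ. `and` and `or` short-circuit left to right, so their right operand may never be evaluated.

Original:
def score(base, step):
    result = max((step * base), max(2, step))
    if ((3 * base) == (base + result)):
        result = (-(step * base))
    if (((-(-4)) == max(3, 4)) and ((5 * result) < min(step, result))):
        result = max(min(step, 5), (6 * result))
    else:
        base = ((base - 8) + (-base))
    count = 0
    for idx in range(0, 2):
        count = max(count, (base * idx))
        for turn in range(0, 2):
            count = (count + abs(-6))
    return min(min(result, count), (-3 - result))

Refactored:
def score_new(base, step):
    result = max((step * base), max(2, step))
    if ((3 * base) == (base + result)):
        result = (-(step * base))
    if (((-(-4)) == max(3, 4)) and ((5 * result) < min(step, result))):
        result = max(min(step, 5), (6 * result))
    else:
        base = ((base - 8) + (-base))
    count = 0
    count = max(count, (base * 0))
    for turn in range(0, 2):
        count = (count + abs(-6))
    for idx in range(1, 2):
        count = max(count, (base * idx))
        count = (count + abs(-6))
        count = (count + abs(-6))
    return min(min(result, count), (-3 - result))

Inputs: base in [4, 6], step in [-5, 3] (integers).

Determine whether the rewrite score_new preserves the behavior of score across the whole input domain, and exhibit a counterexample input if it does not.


The two are interchangeable: arithmetic usage differs, constant usage differs, loop structure differs, statement counts differ, min/max/abs usage differs, and every declared input agrees.
As a probe, take base=4, step=3: score runs result := 12 | ((3 * base) == (base + result)): false | (((-(-4)) == max(3, 4)) and ((5 * result) < min(step, result))): false | base := -8 | count := 0 | iter idx=0: | count := 0 | iter turn=0: | count := 6 | iter turn=1: | count := 12 | iter idx=1: | count := 12 | iter turn=0: | count := 18 | iter turn=1: | count := 24 | result -15; score_new runs result := 12 | ((3 * base) == (base + result)): false | (((-(-4)) == max(3, 4)) and ((5 * result) < min(step, result))): false | base := -8 | count := 0 | count := 0 | iter turn=0: | count := 6 | iter turn=1: | count := 12 | iter idx=1: | count := 12 | count := 18 | count := 24 | result -15; both end at -15.
Across all 27 domain points the two functions coincide.
verdict: equivalent


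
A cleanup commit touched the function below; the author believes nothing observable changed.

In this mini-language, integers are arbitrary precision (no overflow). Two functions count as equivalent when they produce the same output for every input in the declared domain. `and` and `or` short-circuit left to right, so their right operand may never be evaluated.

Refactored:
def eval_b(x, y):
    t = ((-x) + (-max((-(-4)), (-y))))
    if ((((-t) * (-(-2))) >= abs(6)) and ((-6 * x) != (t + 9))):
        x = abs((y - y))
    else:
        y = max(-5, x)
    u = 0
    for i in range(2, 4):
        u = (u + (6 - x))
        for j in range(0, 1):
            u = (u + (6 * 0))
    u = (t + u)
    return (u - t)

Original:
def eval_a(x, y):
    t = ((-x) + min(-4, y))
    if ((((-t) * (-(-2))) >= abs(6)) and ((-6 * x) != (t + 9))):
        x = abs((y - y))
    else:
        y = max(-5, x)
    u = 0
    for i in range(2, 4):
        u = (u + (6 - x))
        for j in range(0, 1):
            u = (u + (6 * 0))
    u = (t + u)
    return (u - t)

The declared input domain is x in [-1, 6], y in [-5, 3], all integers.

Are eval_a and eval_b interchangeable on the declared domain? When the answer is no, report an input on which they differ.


Side by side, the visible changes include: min/max/abs usage differs.
As a probe, take x=6, y=0: eval_a runs t becomes -10; next ((((-t) * (-(-2))) >= abs(6)) and ((-6 * x) != (t + 9))) evaluates to true; next x becomes 0; next u becomes 0; next at i=2:; next u becomes 6; next at j=0:; next u becomes 6; next at i=3:; next u becomes 12; next at j=0:; next u becomes 12; next u becomes 2; next final value 12; eval_b runs t becomes -10; next ((((-t) * (-(-2))) >= abs(6)) and ((-6 * x) != (t + 9))) evaluates to true; next x becomes 0; next u becomes 0; next at i=2:; next u becomes 6; next at j=0:; next u becomes 6; next at i=3:; next u becomes 12; next at j=0:; next u becomes 12; next u becomes 2; next final value 12; both end at 12.
Across all 72 domain points the two functions coincide.
verdict: equivalent


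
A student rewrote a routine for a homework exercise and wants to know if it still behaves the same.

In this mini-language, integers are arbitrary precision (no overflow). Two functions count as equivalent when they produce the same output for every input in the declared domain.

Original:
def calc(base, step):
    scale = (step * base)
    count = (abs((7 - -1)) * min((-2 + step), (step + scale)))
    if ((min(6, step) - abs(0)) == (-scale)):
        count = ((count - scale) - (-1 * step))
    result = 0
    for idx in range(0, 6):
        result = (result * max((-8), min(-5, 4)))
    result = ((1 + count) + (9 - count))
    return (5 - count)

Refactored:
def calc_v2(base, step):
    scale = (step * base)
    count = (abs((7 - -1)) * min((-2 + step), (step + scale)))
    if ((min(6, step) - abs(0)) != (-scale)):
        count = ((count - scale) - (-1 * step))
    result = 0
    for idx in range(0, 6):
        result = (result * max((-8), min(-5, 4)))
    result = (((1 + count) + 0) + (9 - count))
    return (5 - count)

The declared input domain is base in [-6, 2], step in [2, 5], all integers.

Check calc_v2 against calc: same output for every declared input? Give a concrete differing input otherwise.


Evaluate both at base=-6, step=2.
calc: scale=-12, then count=-80, then ((min(6, step) - abs(0)) == (-scale)) is false, then result=0, then (idx=0), then result=0, then (idx=1), then result=0, then (idx=2), then result=0, then (idx=3), then result=0, then (idx=4), then result=0, then (idx=5), then result=0, then result=10, then returns 85
calc_v2: scale=-12, then count=-80, then ((min(6, step) - abs(0)) != (-scale)) is true, then count=-66, then result=0, then (idx=0), then result=0, then (idx=1), then result=0, then (idx=2), then result=0, then (idx=3), then result=0, then (idx=4), then result=0, then (idx=5), then result=0, then result=10, then returns 71
85 and 71 differ, so these are not the same function on this domain.
verdict: not equivalent; witness: base=-6, step=2


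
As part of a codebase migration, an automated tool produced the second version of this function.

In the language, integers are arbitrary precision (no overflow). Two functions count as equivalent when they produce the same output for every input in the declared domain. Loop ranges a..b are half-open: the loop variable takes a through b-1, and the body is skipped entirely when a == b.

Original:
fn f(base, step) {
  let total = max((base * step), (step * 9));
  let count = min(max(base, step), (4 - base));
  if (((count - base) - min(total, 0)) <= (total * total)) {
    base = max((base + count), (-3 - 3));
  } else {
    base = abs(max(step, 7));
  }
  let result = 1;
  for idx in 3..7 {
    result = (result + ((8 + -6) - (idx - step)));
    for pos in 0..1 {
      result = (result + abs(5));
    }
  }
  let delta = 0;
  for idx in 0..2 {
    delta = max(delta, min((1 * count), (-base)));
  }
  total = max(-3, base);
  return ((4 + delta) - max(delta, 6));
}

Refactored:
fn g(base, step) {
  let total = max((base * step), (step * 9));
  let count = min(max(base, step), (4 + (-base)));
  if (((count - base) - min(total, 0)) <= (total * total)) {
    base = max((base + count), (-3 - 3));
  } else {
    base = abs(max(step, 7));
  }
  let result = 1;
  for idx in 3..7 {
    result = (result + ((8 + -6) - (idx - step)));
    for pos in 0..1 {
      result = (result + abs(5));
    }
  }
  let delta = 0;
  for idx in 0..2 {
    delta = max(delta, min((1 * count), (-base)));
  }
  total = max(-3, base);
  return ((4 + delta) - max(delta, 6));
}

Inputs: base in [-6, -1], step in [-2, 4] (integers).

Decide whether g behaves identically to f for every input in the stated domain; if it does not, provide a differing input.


Behavior is preserved: although arithmetic usage differs, the outputs never diverge.
As a probe, take base=-2, step=1: f runs total becomes 9; next count becomes 1; next (((count - base) - min(total, 0)) <= (total * total)) evaluates to true; next base becomes -1; next result becomes 1; next at idx=3:; next result becomes 1; next at pos=0:; next result becomes 6; next at idx=4:; next result becomes 5; next at pos=0:; next result becomes 10; next at idx=5:; next result becomes 8; next at pos=0:; next result becomes 13; next at idx=6:; next result becomes 10; next at pos=0:; next result becomes 15; next delta becomes 0; next at idx=0:; next delta becomes 1; next at idx=1:; next delta becomes 1; next total becomes -1; next final value -1; g runs total becomes 9; next count becomes 1; next (((count - base) - min(total, 0)) <= (total * total)) evaluates to true; next base becomes -1; next result becomes 1; next at idx=3:; next result becomes 1; next at pos=0:; next result becomes 6; next at idx=4:; next result becomes 5; next at pos=0:; next result becomes 10; next at idx=5:; next result becomes 8; next at pos=0:; next result becomes 13; next at idx=6:; next result becomes 10; next at pos=0:; next result becomes 15; next delta becomes 0; next at idx=0:; next delta becomes 1; next at idx=1:; next delta becomes 1; next total becomes -1; next final value -1; both end at -1.
An exhaustive pass over the 42 declared inputs shows identical outputs.
verdict: equivalent


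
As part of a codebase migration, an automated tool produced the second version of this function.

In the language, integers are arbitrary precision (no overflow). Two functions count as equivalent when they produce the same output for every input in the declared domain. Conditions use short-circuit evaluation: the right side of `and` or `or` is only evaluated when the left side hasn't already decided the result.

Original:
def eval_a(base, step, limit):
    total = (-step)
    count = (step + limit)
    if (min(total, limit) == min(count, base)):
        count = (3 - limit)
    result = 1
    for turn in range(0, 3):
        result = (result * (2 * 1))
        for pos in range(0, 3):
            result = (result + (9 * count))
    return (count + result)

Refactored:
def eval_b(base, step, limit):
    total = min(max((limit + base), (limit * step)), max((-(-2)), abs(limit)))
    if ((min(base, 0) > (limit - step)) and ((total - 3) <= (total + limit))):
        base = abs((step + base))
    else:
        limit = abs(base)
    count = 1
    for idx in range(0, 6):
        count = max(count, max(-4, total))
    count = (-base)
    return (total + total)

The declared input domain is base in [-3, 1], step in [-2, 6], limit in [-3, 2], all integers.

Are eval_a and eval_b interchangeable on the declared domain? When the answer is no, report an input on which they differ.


These are not equivalent — on base=-3, step=-2, limit=-3 the outputs split (-942 vs 6).
eval_a: total = 2; count = -5; (min(total, limit) == min(count, base)) -> false; result = 1; [turn=0]; result = 2; [pos=0]; result = -43; [pos=1]; result = -88; [pos=2]; result = -133; [turn=1]; result = -266; [pos=0]; result = -311; [pos=1]; result = -356; [pos=2]; result = -401; [turn=2]; result = -802; [pos=0]; result = -847; [pos=1]; result = -892; [pos=2]; result = -937; return -942
eval_b: total = 3; ((min(base, 0) > (limit - step)) and ((total - 3) <= (total + limit))) -> false; limit = 3; count = 1; [idx=0]; count = 3; [idx=1]; count = 3; [idx=2]; count = 3; [idx=3]; count = 3; [idx=4]; count = 3; [idx=5]; count = 3; count = 3; return 6
verdict: not equivalent; witness: base=-3, step=-2, limit=-3


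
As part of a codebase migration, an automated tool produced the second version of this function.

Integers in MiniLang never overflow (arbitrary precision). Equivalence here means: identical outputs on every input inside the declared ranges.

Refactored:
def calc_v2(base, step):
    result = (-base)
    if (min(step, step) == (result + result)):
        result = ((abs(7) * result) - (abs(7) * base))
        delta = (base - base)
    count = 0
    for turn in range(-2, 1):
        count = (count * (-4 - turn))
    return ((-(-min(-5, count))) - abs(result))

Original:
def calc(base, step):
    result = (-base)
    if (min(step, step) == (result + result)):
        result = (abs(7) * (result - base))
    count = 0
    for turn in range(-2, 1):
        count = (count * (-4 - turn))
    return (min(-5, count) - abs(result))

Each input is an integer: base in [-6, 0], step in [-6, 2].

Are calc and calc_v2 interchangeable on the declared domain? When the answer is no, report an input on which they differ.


This is a faithful refactor — min/max/abs usage differs; and local variable names differ; and statement counts differ; and arithmetic usage differs; and constant usage differs, but the computed results match everywhere.
One worked example (base=-4, step=-3) — calc: result = 4; (min(step, step) == (result + result)) -> false; count = 0; [turn=-2]; count = 0; [turn=-1]; count = 0; [turn=0]; count = 0; return -9; calc_v2: result = 4; (min(step, step) == (result + result)) -> false; count = 0; [turn=-2]; count = 0; [turn=-1]; count = 0; [turn=0]; count = 0; return -9; agreement on -9.
Across all 63 domain points the two functions coincide.
verdict: equivalent


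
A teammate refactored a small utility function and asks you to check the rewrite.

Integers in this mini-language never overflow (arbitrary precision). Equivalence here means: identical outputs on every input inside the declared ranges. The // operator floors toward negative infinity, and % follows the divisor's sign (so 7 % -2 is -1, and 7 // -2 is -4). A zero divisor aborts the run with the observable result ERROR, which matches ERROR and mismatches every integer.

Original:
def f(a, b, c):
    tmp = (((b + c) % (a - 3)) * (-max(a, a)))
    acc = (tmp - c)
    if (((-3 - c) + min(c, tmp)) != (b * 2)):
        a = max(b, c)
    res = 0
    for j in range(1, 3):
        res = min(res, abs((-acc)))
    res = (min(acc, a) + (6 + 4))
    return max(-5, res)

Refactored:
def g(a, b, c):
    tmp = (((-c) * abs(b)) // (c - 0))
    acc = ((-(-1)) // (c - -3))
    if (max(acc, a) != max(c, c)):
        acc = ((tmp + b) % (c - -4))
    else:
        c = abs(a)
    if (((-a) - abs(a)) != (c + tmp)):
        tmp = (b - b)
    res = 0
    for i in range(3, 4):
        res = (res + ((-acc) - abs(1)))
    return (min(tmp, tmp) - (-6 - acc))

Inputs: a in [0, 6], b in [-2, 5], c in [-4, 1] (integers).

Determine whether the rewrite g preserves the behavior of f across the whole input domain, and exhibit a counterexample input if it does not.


Run the pair on a=0, b=-2, c=-4.
f: tmp=0, then acc=4, then (((-3 - c) + min(c, tmp)) != (b * 2)) is true, then a=-2, then res=0, then (j=1), then res=0, then (j=2), then res=0, then res=8, then returns 8
g: tmp=-2, then acc=-1, then (max(acc, a) != max(c, c)) is true, then a zero divisor aborts: ERROR
8 vs ERROR — the two versions disagree here.
verdict: not equivalent; witness: a=0, b=-2, c=-4


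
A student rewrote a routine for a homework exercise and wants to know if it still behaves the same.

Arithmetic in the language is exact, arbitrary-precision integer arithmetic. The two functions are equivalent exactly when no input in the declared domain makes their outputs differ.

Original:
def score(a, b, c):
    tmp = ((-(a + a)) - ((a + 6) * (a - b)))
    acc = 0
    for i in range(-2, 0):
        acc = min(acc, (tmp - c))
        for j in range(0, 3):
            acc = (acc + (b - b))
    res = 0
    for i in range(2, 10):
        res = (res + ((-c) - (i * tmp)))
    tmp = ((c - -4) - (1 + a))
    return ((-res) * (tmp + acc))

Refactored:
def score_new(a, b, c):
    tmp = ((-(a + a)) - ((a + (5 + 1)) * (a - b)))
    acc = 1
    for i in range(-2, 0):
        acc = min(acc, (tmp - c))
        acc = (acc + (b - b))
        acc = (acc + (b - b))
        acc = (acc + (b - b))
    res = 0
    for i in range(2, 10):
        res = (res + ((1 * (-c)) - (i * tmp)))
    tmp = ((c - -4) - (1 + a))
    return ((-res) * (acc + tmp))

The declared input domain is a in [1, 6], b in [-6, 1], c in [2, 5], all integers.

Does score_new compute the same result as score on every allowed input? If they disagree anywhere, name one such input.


Equivalent. The one real change (`0` became `1`) has no effect anywhere in the declared ranges.
An exhaustive pass over the 192 declared inputs shows identical outputs.
Tracing a=4, b=-6, c=5: score: tmp = -108; acc = 0; [i=-2]; acc = -113; [j=0]; acc = -113; [j=1]; acc = -113; [j=2]; acc = -113; [i=-1]; acc = -113; [j=0]; acc = -113; [j=1]; acc = -113; [j=2]; acc = -113; res = 0; [i=2]; res = 211; [i=3]; res = 530; [i=4]; res = 957; [i=5]; res = 1492; [i=6]; res = 2135; [i=7]; res = 2886; [i=8]; res = 3745; [i=9]; res = 4712; tmp = 4; return 513608 | score_new: tmp = -108; acc = 1; [i=-2]; acc = -113; acc = -113; acc = -113; acc = -113; [i=-1]; acc = -113; acc = -113; acc = -113; acc = -113; res = 0; [i=2]; res = 211; [i=3]; res = 530; [i=4]; res = 957; [i=5]; res = 1492; [i=6]; res = 2135; [i=7]; res = 2886; [i=8]; res = 3745; [i=9]; res = 4712; tmp = 4; return 513608 — matching result 513608.
verdict: equivalent


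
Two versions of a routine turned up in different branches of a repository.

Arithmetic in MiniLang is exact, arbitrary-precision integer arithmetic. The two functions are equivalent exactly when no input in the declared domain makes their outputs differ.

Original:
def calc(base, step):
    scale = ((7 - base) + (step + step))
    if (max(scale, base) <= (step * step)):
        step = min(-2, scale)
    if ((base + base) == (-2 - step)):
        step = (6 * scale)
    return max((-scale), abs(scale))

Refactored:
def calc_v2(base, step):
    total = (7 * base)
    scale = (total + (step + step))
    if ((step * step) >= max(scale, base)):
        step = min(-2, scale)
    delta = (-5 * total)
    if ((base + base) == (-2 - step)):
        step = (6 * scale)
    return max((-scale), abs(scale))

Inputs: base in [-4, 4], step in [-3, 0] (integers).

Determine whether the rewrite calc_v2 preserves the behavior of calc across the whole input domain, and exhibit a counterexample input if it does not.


Consider the input base=-4, step=-3.
calc: scale becomes 5; next (max(scale, base) <= (step * step)) evaluates to true; next step becomes -2; next ((base + base) == (-2 - step)) evaluates to false; next final value 5
calc_v2: total becomes -28; next scale becomes -34; next ((step * step) >= max(scale, base)) evaluates to true; next step becomes -34; next delta becomes 140; next ((base + base) == (-2 - step)) evaluates to false; next final value 34
5 vs 34 — the two versions disagree here.
verdict: not equivalent; witness: base=-4, step=-3


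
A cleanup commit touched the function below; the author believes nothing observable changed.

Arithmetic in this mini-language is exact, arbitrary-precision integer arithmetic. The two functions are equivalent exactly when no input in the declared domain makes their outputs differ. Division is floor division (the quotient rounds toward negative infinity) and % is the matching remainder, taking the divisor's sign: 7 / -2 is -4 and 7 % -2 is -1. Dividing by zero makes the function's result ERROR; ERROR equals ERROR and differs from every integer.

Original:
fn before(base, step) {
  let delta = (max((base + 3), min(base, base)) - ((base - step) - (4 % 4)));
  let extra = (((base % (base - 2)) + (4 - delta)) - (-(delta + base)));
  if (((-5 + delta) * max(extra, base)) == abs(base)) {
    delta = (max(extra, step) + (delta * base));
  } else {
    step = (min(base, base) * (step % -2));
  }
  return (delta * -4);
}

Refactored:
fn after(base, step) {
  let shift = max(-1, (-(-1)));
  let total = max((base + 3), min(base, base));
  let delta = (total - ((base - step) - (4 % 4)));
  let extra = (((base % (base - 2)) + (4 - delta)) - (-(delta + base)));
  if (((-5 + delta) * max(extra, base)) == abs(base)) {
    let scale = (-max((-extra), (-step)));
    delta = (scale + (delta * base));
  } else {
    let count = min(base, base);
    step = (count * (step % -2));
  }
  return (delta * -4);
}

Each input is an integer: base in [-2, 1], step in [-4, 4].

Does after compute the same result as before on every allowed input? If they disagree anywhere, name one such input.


Try base=0, step=2.
before: delta becomes 5; next extra becomes 4; next (((-5 + delta) * max(extra, base)) == abs(base)) evaluates to true; next delta becomes 4; next final value -16
after: shift becomes 1; next total becomes 3; next delta becomes 5; next extra becomes 4; next (((-5 + delta) * max(extra, base)) == abs(base)) evaluates to true; next scale becomes 2; next delta becomes 2; next final value -8
-16 against -8: the behavior changed.
verdict: not equivalent; witness: base=0, step=2


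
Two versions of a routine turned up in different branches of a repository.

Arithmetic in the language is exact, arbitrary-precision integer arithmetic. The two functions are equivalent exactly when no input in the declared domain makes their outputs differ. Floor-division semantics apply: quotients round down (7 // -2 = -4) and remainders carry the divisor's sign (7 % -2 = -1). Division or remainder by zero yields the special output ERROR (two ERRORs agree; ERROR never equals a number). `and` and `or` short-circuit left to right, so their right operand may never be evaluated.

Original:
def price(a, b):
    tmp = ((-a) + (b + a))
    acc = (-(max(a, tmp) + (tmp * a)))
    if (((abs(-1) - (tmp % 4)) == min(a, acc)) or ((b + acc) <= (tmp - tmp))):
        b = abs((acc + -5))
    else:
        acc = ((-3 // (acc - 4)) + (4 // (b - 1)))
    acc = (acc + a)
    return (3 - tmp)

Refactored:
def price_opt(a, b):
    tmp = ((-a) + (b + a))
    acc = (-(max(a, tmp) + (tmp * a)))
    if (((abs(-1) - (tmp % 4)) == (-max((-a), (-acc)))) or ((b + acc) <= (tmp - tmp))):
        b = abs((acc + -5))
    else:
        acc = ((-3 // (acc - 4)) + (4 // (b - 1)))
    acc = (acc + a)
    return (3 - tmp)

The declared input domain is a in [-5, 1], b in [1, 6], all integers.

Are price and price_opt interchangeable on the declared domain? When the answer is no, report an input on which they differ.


Equivalent — the differences include min/max/abs usage differs, yet no declared input distinguishes the two.
As a probe, take a=-4, b=5: price runs tmp = 5; acc = 15; (((abs(-1) - (tmp % 4)) == min(a, acc)) or ((b + acc) <= (tmp - tmp))) -> false; acc = 0; acc = -4; return -2; price_opt runs tmp = 5; acc = 15; (((abs(-1) - (tmp % 4)) == (-max((-a), (-acc)))) or ((b + acc) <= (tmp - tmp))) -> false; acc = 0; acc = -4; return -2; both end at -2.
An exhaustive pass over the 42 declared inputs shows identical outputs.
verdict: equivalent


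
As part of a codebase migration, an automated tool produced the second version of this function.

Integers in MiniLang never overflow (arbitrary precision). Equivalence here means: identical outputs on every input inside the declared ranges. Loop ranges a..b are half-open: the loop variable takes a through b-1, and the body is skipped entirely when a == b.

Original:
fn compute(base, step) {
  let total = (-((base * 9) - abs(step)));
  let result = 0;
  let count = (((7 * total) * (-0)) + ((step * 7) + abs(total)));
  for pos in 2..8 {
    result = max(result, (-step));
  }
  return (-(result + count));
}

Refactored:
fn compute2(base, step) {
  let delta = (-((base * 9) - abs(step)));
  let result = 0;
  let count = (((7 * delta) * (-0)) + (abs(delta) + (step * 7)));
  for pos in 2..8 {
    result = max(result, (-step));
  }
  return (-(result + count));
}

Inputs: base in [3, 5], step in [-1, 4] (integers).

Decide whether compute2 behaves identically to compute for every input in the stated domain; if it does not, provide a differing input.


The two are interchangeable: local variable names differ, and every declared input agrees.
As a probe, take base=3, step=4: compute runs total = -23; result = 0; count = 51; [pos=2]; result = 0; [pos=3]; result = 0; [pos=4]; result = 0; [pos=5]; result = 0; [pos=6]; result = 0; [pos=7]; result = 0; return -51; compute2 runs delta = -23; result = 0; count = 51; [pos=2]; result = 0; [pos=3]; result = 0; [pos=4]; result = 0; [pos=5]; result = 0; [pos=6]; result = 0; [pos=7]; result = 0; return -51; both end at -51.
Sweeping the whole domain (18 inputs) finds no disagreement.
verdict: equivalent


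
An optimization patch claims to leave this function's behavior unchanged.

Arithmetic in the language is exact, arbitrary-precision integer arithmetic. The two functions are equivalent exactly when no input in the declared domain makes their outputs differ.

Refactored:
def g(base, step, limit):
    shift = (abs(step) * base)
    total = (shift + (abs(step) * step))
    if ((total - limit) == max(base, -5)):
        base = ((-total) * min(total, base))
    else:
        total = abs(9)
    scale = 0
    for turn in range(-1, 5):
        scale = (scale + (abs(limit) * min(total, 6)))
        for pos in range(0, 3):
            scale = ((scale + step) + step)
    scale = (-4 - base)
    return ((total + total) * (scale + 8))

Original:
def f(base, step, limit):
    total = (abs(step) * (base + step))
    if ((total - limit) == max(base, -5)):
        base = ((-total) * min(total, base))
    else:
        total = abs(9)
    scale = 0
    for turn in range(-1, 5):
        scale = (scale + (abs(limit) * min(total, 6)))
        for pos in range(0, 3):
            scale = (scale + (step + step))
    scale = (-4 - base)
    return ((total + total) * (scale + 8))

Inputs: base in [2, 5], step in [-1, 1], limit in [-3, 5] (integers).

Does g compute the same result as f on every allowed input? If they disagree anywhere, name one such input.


Behavior is preserved: although min/max/abs usage differs; local variable names differ; statement counts differ; arithmetic usage differs, the outputs never diverge.
One worked example (base=4, step=1, limit=-1) — f: total becomes 5; next ((total - limit) == max(base, -5)) evaluates to false; next total becomes 9; next scale becomes 0; next at turn=-1:; next scale becomes 6; next at pos=0:; next scale becomes 8; next at pos=1:; next scale becomes 10; next at pos=2:; next scale becomes 12; next at turn=0:; next scale becomes 18; next at pos=0:; next scale becomes 20; next at pos=1:; next scale becomes 22; next at pos=2:; next scale becomes 24; next at turn=1:; next scale becomes 30; next at pos=0:; next scale becomes 32; next at pos=1:; next scale becomes 34; next at pos=2:; next scale becomes 36; next at turn=2:; next scale becomes 42; next at pos=0:; next scale becomes 44; next at pos=1:; next scale becomes 46; next at pos=2:; next scale becomes 48; next at turn=3:; next scale becomes 54; next at pos=0:; next scale becomes 56; next at pos=1:; next scale becomes 58; next at pos=2:; next scale becomes 60; next at turn=4:; next scale becomes 66; next at pos=0:; next scale becomes 68; next at pos=1:; next scale becomes 70; next at pos=2:; next scale becomes 72; next scale becomes -8; next final value 0; g: shift becomes 4; next total becomes 5; next ((total - limit) == max(base, -5)) evaluates to false; next total becomes 9; next scale becomes 0; next at turn=-1:; next scale becomes 6; next at pos=0:; next scale becomes 8; next at pos=1:; next scale becomes 10; next at pos=2:; next scale becomes 12; next at turn=0:; next scale becomes 18; next at pos=0:; next scale becomes 20; next at pos=1:; next scale becomes 22; next at pos=2:; next scale becomes 24; next at turn=1:; next scale becomes 30; next at pos=0:; next scale becomes 32; next at pos=1:; next scale becomes 34; next at pos=2:; next scale becomes 36; next at turn=2:; next scale becomes 42; next at pos=0:; next scale becomes 44; next at pos=1:; next scale becomes 46; next at pos=2:; next scale becomes 48; next at turn=3:; next scale becomes 54; next at pos=0:; next scale becomes 56; next at pos=1:; next scale becomes 58; next at pos=2:; next scale becomes 60; next at turn=4:; next scale becomes 66; next at pos=0:; next scale becomes 68; next at pos=1:; next scale becomes 70; next at pos=2:; next scale becomes 72; next scale becomes -8; next final value 0; agreement on 0.
Checked all 108 inputs in the declared domain: the outputs agree on every one.
verdict: equivalent
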